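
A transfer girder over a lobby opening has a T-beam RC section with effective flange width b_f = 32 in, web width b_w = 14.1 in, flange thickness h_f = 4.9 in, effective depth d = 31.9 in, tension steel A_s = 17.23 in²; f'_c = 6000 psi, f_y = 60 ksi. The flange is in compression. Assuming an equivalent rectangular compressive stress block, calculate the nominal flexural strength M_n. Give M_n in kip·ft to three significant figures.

M_n ≈ 2460 kip·ft

Tension: T = A_s f_y = 17.23 × 60 = 1033.8 kips.
Try a within the flange: a = T/(0.85 f'_c b_f) = 1033.8/(0.85 × 6 × 32) = 6.335 in.
a = 6.335 > h_f = 4.9 in: the block extends into the web. Split into flange-overhang and web parts.
C_f = 0.85 f'_c (b_f − b_w) h_f = 0.85 × 6 × (32 − 14.1) × 4.9 = 447.3 kips.
Remaining web compression depth: a_w = (T − C_f)/(0.85 f'_c b_w) = (1033.8 − 447.3)/(0.85 × 6 × 14.1) = 8.156 in.
M_n = C_f(d − h_f/2) + (T − C_f)(d − a_w/2) = 447.3 × (31.9 − 2.45) + 586.5 × (31.9 − 4.078) = 13173.0 + 16317.6 = 29490.6 kip·in.
M_n = 29490.6/12 = 2457.55 kip·ft.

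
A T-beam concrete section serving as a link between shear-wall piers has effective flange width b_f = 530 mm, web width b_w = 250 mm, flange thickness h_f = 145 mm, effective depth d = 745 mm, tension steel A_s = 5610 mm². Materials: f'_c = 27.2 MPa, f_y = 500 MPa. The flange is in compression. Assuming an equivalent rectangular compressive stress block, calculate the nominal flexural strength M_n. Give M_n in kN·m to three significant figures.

M_n ≈ 1720 kN·m

Tension: T = A_s f_y = 5610 × 500 = 2805000 N.
Try a within the flange: a = T/(0.85 f'_c b_f) = 2805000/(0.85 × 27.2 × 530) = 228.91 mm.
a = 228.91 > h_f = 145 mm: the block extends into the web. Split into flange-overhang and web parts.
C_f = 0.85 f'_c (b_f − b_w) h_f = 0.85 × 27.2 × (530 − 250) × 145 = 938672 N.
Remaining web compression depth: a_w = (T − C_f)/(0.85 f'_c b_w) = (2805000 − 938672)/(0.85 × 27.2 × 250) = 322.89 mm.
M_n = C_f(d − h_f/2) + (T − C_f)(d − a_w/2) = 938672 × (745 − 72.5) + 1866328 × (745 − 161.445) = 631.26 + 1089.11 = 1720.37 × 10⁶ N·mm.
M_n = 1720.37 kN·m.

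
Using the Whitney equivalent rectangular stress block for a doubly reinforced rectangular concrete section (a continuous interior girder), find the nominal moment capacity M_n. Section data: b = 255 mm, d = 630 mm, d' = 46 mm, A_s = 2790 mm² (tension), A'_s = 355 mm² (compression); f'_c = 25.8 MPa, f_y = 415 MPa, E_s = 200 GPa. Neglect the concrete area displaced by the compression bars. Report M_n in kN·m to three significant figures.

Assume both tension and compression steel yield.
Net tension couple steel: A_s − A'_s = 2435 mm².
a = (A_s − A'_s) f_y / (0.85 f'_c b) = 1010525/(0.85 × 25.8 × 255) = 180.70 mm.
c = a/β₁ = 180.70/0.85 = 212.59 mm; ε'_s = 0.003(c − d')/c = 0.0024 ≥ f_y/E_s = 0.0021, so compression steel does yield.
M_n = (A_s − A'_s) f_y (d − a/2) + A'_s f_y (d − d') = [1010525 × (630 − 90.35) + 147325 × (630 − 46)] × 10⁻⁶ = 545.33 + 86.04 = 631.37 kN·m.

M_n ≈ 631 kN·m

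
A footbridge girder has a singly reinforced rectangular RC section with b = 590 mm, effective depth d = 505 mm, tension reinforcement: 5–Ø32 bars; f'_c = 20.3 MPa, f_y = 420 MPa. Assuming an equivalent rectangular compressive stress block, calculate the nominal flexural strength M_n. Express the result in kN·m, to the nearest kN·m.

M_n ≈ 713 kN·m

A_s = 5 × 804 = 4020 mm².
T = A_s f_y = 4020 × 420 = 1688400 N = 1688.4 kN.
From C = T: a = T/(0.85 f'_c b) = 1688400/(0.85 × 20.3 × 590) = 165.85 mm.
M_n = T(d − a/2) = 1688.4 kN × (505 − 82.925) mm = 712.63 kN·m.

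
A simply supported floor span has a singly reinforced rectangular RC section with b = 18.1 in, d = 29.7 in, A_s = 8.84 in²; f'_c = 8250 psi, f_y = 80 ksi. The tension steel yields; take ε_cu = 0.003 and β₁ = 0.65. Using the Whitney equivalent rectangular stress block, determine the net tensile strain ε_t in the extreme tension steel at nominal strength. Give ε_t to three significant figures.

ε_t ≈ 0.00739

a = A_s f_y/(0.85 f'_c b) = 5.572 in.
β₁ = 0.65, so c = a/β₁ = 5.572/0.65 = 8.572 in.
From the linear strain diagram with ε_cu = 0.003: ε_t = 0.003 (d − c)/c = 0.003 × (29.7 − 8.572)/8.572 = 0.00739.
Since ε_t ≥ 0.005, the section is tension-controlled.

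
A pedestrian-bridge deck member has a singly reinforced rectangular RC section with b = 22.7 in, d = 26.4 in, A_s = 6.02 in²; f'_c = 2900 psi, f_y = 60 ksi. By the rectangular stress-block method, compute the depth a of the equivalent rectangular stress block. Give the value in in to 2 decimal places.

T = A_s f_y = 6.02 × 60 = 361.2 kips.
a = T/(0.85 f'_c b) = 361.2/(0.85 × 2.9 × 22.7) = 6.46 in.

a ≈ 6.46 in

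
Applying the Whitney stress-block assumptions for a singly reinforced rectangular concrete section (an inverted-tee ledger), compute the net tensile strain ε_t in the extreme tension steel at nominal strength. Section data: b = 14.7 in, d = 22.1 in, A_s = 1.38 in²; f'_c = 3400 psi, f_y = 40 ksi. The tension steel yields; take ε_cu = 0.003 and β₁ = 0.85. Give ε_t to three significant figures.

ε_t ≈ 0.0404

a = A_s f_y/(0.85 f'_c b) = 1.299 in.
β₁ = 0.85, so c = a/β₁ = 1.299/0.85 = 1.528 in.
From the linear strain diagram with ε_cu = 0.003: ε_t = 0.003 (d − c)/c = 0.003 × (22.1 − 1.528)/1.528 = 0.0404.
Since ε_t ≥ 0.005, the section is tension-controlled.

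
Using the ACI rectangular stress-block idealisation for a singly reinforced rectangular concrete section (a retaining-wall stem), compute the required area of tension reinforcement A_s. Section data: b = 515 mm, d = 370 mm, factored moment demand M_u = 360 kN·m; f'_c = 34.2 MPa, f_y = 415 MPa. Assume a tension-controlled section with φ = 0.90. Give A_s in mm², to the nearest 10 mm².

M_n = M_u/φ = 360/0.90 = 400 kN·m.
With M_n = 0.85 f'_c a b (d − a/2), solve the quadratic for a:
a = d − √(d² − 2M_n/(0.85 f'_c b)) = 370 − √(370² − 2 × 400×10⁶/(0.85 × 34.2 × 515)) = 81.10 mm.
A_s = 0.85 f'_c a b / f_y = 0.85 × 34.2 × 81.10 × 515 / 415 = 2925.7 mm².

A_s ≈ 2930 mm²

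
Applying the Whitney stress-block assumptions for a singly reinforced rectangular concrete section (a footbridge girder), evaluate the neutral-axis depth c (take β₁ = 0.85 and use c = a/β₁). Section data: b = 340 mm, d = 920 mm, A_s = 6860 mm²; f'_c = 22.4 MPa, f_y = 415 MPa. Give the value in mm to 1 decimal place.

T = A_s f_y = 6860 × 415 = 2846900 N = 2846.9 kN.
Setting C = 0.85 f'_c a b equal to T: a = 2846900/(0.85 × 22.4 × 340) = 439.771 mm.
With β₁ = 0.85, c = a/β₁ = 439.771/0.85 = 517.4 mm.

c ≈ 517.4 mm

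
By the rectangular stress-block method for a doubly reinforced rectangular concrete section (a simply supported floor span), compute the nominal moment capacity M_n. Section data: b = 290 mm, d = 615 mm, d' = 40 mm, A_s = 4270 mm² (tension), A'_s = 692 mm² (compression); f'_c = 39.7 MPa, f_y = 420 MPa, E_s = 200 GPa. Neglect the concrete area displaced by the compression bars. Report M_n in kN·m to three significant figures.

M_n ≈ 976 kN·m

Assume both tension and compression steel yield.
Net tension couple steel: A_s − A'_s = 3578 mm².
a = (A_s − A'_s) f_y / (0.85 f'_c b) = 1502760/(0.85 × 39.7 × 290) = 153.56 mm.
c = a/β₁ = 153.56/0.766 = 200.47 mm; ε'_s = 0.003(c − d')/c = 0.0024 ≥ f_y/E_s = 0.0021, so compression steel does yield.
M_n = (A_s − A'_s) f_y (d − a/2) + A'_s f_y (d − d') = [1502760 × (615 − 76.78) + 290640 × (615 − 40)] × 10⁻⁶ = 808.82 + 167.12 = 975.94 kN·m.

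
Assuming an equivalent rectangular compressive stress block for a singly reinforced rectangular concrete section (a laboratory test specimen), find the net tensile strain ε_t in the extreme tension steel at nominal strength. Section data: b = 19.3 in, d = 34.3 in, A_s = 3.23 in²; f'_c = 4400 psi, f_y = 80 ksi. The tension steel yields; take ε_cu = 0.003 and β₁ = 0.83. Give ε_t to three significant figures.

ε_t ≈ 0.0209

a = A_s f_y/(0.85 f'_c b) = 3.580 in.
β₁ = 0.83, so c = a/β₁ = 3.580/0.83 = 4.313 in.
From the linear strain diagram with ε_cu = 0.003: ε_t = 0.003 (d − c)/c = 0.003 × (34.3 − 4.313)/4.313 = 0.0209.
Since ε_t ≥ 0.005, the section is tension-controlled.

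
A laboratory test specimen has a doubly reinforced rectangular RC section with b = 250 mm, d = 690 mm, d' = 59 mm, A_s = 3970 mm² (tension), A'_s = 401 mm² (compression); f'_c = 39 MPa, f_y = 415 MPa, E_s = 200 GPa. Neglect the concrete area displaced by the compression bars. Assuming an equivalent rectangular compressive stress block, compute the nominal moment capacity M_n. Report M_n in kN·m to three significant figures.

Assume both tension and compression steel yield.
Net tension couple steel: A_s − A'_s = 3569 mm².
a = (A_s − A'_s) f_y / (0.85 f'_c b) = 1481135/(0.85 × 39 × 250) = 178.72 mm.
c = a/β₁ = 178.72/0.771 = 231.80 mm; ε'_s = 0.003(c − d')/c = 0.0022 ≥ f_y/E_s = 0.0021, so compression steel does yield.
M_n = (A_s − A'_s) f_y (d − a/2) + A'_s f_y (d − d') = [1481135 × (690 − 89.36) + 166415 × (690 − 59)] × 10⁻⁶ = 889.63 + 105.01 = 994.64 kN·m.

M_n ≈ 995 kN·m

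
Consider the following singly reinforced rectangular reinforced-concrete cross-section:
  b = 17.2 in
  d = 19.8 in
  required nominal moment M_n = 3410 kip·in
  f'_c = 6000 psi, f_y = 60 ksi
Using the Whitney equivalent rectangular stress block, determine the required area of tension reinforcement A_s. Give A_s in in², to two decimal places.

From M_n = 0.85 f'_c a b (d − a/2):
a = d − √(d² − 2M_n/(0.85 f'_c b)) = 19.8 − √(19.8² − 2 × 3410/(0.85 × 6 × 17.2)) = 2.072 in.
A_s = 0.85 f'_c a b / f_y = 0.85 × 6 × 2.072 × 17.2 / 60 = 3.029 in².

A_s ≈ 3.03 in²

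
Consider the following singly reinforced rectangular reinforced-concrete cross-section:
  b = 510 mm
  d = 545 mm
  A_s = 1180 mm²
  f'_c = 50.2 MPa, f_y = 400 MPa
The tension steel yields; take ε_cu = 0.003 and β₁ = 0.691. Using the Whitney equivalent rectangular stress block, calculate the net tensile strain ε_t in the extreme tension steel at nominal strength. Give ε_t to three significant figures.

a = A_s f_y/(0.85 f'_c b) = 21.69 mm.
β₁ = 0.691, so c = a/β₁ = 21.69/0.691 = 31.39 mm.
From the linear strain diagram with ε_cu = 0.003: ε_t = 0.003 (d − c)/c = 0.003 × (545 − 31.39)/31.39 = 0.0491.
Since ε_t ≥ 0.005, the section is tension-controlled.

ε_t ≈ 0.0491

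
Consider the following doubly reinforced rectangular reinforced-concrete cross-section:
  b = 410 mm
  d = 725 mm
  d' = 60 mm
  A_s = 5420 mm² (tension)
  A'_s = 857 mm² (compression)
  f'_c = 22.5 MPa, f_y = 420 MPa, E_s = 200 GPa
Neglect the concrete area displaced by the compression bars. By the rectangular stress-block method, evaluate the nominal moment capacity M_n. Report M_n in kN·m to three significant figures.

Assume both tension and compression steel yield.
Net tension couple steel: A_s − A'_s = 4563 mm².
a = (A_s − A'_s) f_y / (0.85 f'_c b) = 1916460/(0.85 × 22.5 × 410) = 244.41 mm.
c = a/β₁ = 244.41/0.85 = 287.54 mm; ε'_s = 0.003(c − d')/c = 0.0024 ≥ f_y/E_s = 0.0021, so compression steel does yield.
M_n = (A_s − A'_s) f_y (d − a/2) + A'_s f_y (d − d') = [1916460 × (725 − 122.205) + 359940 × (725 − 60)] × 10⁻⁶ = 1155.23 + 239.36 = 1394.59 kN·m.

M_n ≈ 1390 kN·m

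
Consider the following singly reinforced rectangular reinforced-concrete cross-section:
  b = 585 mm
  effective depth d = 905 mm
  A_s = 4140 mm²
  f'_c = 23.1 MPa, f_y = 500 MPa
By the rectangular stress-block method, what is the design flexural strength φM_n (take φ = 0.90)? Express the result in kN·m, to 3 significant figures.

φM_n ≈ 1520 kN·m

T = A_s f_y = 4140 × 500 = 2070000 N = 2070 kN.
From C = T: a = T/(0.85 f'_c b) = 2070000/(0.85 × 23.1 × 585) = 180.21 mm.
M_n = T(d − a/2) = 2070 kN × (905 − 90.105) mm = 1686.83 kN·m.
φM_n = 0.90 × 1686.83 = 1518.15 kN·m.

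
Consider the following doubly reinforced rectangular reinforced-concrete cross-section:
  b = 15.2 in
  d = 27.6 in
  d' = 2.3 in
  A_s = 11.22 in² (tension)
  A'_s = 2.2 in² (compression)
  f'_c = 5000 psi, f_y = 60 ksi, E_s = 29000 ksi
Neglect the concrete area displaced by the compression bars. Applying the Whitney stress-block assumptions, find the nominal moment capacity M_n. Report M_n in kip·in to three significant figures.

M_n ≈ 16000 kip·in

Assume both steels yield.
a = (A_s − A'_s) f_y/(0.85 f'_c b) = (11.22 − 2.2) × 60/(0.85 × 5 × 15.2) = 8.378 in.
c = a/β₁ = 8.378/0.8 = 10.473 in; ε'_s = 0.003(c − d')/c = 0.0023 ≥ ε_y = 0.0021, so the compression steel yields.
M_n = (A_s − A'_s) f_y (d − a/2) + A'_s f_y (d − d') = 541.2 × (27.6 − 4.189) + 132 × (27.6 − 2.3) = 12670.0 + 3339.6 = 16009.6 kip·in.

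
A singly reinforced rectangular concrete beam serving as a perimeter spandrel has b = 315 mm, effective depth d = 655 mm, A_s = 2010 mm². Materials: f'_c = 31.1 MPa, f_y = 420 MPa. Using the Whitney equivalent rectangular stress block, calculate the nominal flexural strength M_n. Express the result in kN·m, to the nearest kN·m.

T = A_s f_y = 2010 × 420 = 844200 N = 844.2 kN.
From C = T: a = T/(0.85 f'_c b) = 844200/(0.85 × 31.1 × 315) = 101.38 mm.
M_n = T(d − a/2) = 844.2 kN × (655 − 50.69) mm = 510.16 kN·m.

M_n ≈ 510 kN·m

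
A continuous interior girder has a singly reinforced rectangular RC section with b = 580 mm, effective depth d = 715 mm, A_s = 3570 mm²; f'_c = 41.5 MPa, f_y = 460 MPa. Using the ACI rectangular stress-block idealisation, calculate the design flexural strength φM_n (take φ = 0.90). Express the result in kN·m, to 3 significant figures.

φM_n ≈ 997 kN·m

T = A_s f_y = 3570 × 460 = 1642200 N = 1642.2 kN.
From C = T: a = T/(0.85 f'_c b) = 1642200/(0.85 × 41.5 × 580) = 80.27 mm.
M_n = T(d − a/2) = 1642.2 kN × (715 − 40.135) mm = 1108.26 kN·m.
φM_n = 0.90 × 1108.26 = 997.43 kN·m.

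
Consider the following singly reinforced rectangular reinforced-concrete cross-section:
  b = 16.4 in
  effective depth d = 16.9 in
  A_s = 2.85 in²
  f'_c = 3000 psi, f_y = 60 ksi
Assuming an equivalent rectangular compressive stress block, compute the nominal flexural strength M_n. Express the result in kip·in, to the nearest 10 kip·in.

T = A_s f_y = 2.85 × 60 = 171 kips.
a = T/(0.85 f'_c b) = 171/(0.85 × 3 × 16.4) = 4.089 in.
M_n = T(d − a/2) = 171 × (16.9 − 2.0445) = 2540.3 kip·in.

M_n ≈ 2540 kip·in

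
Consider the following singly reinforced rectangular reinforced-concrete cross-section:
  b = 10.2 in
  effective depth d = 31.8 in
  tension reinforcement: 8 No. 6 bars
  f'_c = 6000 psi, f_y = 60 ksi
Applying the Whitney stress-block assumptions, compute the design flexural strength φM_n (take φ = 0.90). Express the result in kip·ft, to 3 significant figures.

φM_n ≈ 472 kip·ft

A_s = 8 × 0.44 = 3.52 in².
T = A_s f_y = 3.52 × 60 = 211.2 kips.
a = T/(0.85 f'_c b) = 211.2/(0.85 × 6 × 10.2) = 4.060 in.
M_n = T(d − a/2) = 211.2 × (31.8 − 2.03) = 6287.4 kip·in = 6287.4/12 = 523.95 kip·ft.
φM_n = 0.90 × 523.95 = 471.56 kip·ft.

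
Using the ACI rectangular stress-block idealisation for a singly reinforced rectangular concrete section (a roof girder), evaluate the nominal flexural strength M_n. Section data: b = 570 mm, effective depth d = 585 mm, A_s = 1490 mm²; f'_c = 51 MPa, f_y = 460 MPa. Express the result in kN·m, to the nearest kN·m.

T = A_s f_y = 1490 × 460 = 685400 N = 685.4 kN.
From C = T: a = T/(0.85 f'_c b) = 685400/(0.85 × 51 × 570) = 27.74 mm.
M_n = T(d − a/2) = 685.4 kN × (585 − 13.87) mm = 391.45 kN·m.

M_n ≈ 391 kN·m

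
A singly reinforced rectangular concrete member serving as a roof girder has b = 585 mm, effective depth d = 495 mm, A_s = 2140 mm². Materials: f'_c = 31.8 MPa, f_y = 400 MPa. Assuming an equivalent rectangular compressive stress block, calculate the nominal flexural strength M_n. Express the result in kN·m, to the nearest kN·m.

M_n ≈ 401 kN·m

T = A_s f_y = 2140 × 400 = 856000 N = 856 kN.
From C = T: a = T/(0.85 f'_c b) = 856000/(0.85 × 31.8 × 585) = 54.13 mm.
M_n = T(d − a/2) = 856 kN × (495 − 27.065) mm = 400.55 kN·m.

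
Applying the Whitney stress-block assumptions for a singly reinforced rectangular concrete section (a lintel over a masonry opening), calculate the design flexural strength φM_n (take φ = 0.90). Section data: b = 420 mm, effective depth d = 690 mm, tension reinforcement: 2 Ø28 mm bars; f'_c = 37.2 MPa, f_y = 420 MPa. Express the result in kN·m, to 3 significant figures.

A_s = 2 × 616 = 1232 mm².
T = A_s f_y = 1232 × 420 = 517440 N = 517.44 kN.
From C = T: a = T/(0.85 f'_c b) = 517440/(0.85 × 37.2 × 420) = 38.96 mm.
M_n = T(d − a/2) = 517.44 kN × (690 − 19.48) mm = 346.95 kN·m.
φM_n = 0.90 × 346.95 = 312.26 kN·m.

φM_n ≈ 312 kN·m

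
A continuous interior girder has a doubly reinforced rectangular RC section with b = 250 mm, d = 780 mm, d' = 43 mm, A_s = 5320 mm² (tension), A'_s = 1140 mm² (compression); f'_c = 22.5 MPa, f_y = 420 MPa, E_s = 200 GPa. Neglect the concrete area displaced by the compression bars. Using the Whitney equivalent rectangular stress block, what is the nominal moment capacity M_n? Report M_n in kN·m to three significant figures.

M_n ≈ 1400 kN·m

Assume both tension and compression steel yield.
Net tension couple steel: A_s − A'_s = 4180 mm².
a = (A_s − A'_s) f_y / (0.85 f'_c b) = 1755600/(0.85 × 22.5 × 250) = 367.18 mm.
c = a/β₁ = 367.18/0.85 = 431.98 mm; ε'_s = 0.003(c − d')/c = 0.0027 ≥ f_y/E_s = 0.0021, so compression steel does yield.
M_n = (A_s − A'_s) f_y (d − a/2) + A'_s f_y (d − d') = [1755600 × (780 − 183.59) + 478800 × (780 − 43)] × 10⁻⁶ = 1047.06 + 352.88 = 1399.94 kN·m.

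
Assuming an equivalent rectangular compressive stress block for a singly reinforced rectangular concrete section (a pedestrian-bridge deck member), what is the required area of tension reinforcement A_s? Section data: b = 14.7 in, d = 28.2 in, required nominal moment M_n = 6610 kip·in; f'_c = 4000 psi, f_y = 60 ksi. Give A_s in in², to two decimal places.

A_s ≈ 4.30 in²

From M_n = 0.85 f'_c a b (d − a/2):
a = d − √(d² − 2M_n/(0.85 f'_c b)) = 28.2 − √(28.2² − 2 × 6610/(0.85 × 4 × 14.7)) = 5.162 in.
A_s = 0.85 f'_c a b / f_y = 0.85 × 4 × 5.162 × 14.7 / 60 = 4.300 in².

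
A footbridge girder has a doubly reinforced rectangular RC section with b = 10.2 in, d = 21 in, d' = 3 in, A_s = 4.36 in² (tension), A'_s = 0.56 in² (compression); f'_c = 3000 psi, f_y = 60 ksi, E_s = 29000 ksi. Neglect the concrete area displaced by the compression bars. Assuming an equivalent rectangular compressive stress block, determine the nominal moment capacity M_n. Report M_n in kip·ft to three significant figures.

Assume both steels yield.
a = (A_s − A'_s) f_y/(0.85 f'_c b) = (4.36 − 0.56) × 60/(0.85 × 3 × 10.2) = 8.766 in.
c = a/β₁ = 8.766/0.85 = 10.313 in; ε'_s = 0.003(c − d')/c = 0.0021 ≥ ε_y = 0.0021, so the compression steel yields.
M_n = (A_s − A'_s) f_y (d − a/2) + A'_s f_y (d − d') = 228 × (21 − 4.383) + 33.6 × (21 − 3) = 3788.7 + 604.8 = 4393.5 kip·in = 4393.5/12 = 366.13 kip·ft.

M_n ≈ 366 kip·ft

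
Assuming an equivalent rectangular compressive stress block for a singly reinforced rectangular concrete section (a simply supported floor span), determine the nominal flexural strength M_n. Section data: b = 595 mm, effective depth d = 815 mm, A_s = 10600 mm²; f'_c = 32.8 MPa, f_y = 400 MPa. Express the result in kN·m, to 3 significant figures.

M_n ≈ 2910 kN·m

T = A_s f_y = 10600 × 400 = 4240000 N = 4240 kN.
From C = T: a = T/(0.85 f'_c b) = 4240000/(0.85 × 32.8 × 595) = 255.60 mm.
M_n = T(d − a/2) = 4240 kN × (815 − 127.8) mm = 2913.73 kN·m.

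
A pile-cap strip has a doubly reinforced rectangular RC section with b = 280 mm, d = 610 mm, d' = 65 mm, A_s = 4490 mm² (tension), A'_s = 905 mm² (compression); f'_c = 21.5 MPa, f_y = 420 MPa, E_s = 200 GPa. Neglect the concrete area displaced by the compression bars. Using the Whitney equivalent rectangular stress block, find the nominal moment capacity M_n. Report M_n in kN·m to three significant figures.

Assume both tension and compression steel yield.
Net tension couple steel: A_s − A'_s = 3585 mm².
a = (A_s − A'_s) f_y / (0.85 f'_c b) = 1505700/(0.85 × 21.5 × 280) = 294.25 mm.
c = a/β₁ = 294.25/0.85 = 346.18 mm; ε'_s = 0.003(c − d')/c = 0.0024 ≥ f_y/E_s = 0.0021, so compression steel does yield.
M_n = (A_s − A'_s) f_y (d − a/2) + A'_s f_y (d − d') = [1505700 × (610 − 147.125) + 380100 × (610 − 65)] × 10⁻⁶ = 696.95 + 207.15 = 904.10 kN·m.

M_n ≈ 904 kN·m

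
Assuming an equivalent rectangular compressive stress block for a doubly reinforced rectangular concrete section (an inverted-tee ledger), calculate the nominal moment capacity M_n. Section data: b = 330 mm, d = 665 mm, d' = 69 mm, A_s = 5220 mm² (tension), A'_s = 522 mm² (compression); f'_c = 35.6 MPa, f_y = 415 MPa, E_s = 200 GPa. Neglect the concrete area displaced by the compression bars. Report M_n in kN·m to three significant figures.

M_n ≈ 1240 kN·m

Assume both tension and compression steel yield.
Net tension couple steel: A_s − A'_s = 4698 mm².
a = (A_s − A'_s) f_y / (0.85 f'_c b) = 1949670/(0.85 × 35.6 × 330) = 195.24 mm.
c = a/β₁ = 195.24/0.796 = 245.28 mm; ε'_s = 0.003(c − d')/c = 0.0022 ≥ f_y/E_s = 0.0021, so compression steel does yield.
M_n = (A_s − A'_s) f_y (d − a/2) + A'_s f_y (d − d') = [1949670 × (665 − 97.62) + 216630 × (665 − 69)] × 10⁻⁶ = 1106.20 + 129.11 = 1235.31 kN·m.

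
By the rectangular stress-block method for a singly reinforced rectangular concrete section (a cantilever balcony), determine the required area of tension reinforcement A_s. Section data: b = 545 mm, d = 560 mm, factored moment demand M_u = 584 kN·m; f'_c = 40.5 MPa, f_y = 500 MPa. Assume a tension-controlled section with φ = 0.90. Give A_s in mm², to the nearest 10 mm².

M_n = M_u/φ = 584/0.90 = 648.889 kN·m.
With M_n = 0.85 f'_c a b (d − a/2), solve the quadratic for a:
a = d − √(d² − 2M_n/(0.85 f'_c b)) = 560 − √(560² − 2 × 648.889×10⁶/(0.85 × 40.5 × 545)) = 65.60 mm.
A_s = 0.85 f'_c a b / f_y = 0.85 × 40.5 × 65.60 × 545 / 500 = 2461.5 mm².

A_s ≈ 2460 mm²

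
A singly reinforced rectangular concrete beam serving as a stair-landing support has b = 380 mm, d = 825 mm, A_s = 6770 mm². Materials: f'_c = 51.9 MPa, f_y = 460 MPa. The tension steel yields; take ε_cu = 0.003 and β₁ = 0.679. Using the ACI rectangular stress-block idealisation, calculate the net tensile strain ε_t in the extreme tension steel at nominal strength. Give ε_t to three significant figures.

ε_t ≈ 0.00605

a = A_s f_y/(0.85 f'_c b) = 185.77 mm.
β₁ = 0.679, so c = a/β₁ = 185.77/0.679 = 273.59 mm.
From the linear strain diagram with ε_cu = 0.003: ε_t = 0.003 (d − c)/c = 0.003 × (825 − 273.59)/273.59 = 0.00605.
Since ε_t ≥ 0.005, the section is tension-controlled.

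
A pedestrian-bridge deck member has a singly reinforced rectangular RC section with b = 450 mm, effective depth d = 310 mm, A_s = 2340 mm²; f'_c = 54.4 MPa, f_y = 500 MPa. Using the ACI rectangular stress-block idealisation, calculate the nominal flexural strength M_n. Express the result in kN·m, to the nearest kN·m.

M_n ≈ 330 kN·m

T = A_s f_y = 2340 × 500 = 1170000 N = 1170 kN.
From C = T: a = T/(0.85 f'_c b) = 1170000/(0.85 × 54.4 × 450) = 56.23 mm.
M_n = T(d − a/2) = 1170 kN × (310 − 28.115) mm = 329.81 kN·m.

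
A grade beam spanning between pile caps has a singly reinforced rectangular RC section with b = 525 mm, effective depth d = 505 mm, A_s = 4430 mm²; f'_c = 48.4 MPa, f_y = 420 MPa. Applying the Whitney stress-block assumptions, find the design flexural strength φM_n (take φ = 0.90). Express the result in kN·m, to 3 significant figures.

T = A_s f_y = 4430 × 420 = 1860600 N = 1860.6 kN.
From C = T: a = T/(0.85 f'_c b) = 1860600/(0.85 × 48.4 × 525) = 86.14 mm.
M_n = T(d − a/2) = 1860.6 kN × (505 − 43.07) mm = 859.47 kN·m.
φM_n = 0.90 × 859.47 = 773.52 kN·m.

φM_n ≈ 774 kN·m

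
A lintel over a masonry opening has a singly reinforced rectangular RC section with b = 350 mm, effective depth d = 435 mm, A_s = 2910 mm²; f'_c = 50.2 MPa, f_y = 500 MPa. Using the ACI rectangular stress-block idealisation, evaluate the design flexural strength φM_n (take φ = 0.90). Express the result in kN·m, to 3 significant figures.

φM_n ≈ 506 kN·m

T = A_s f_y = 2910 × 500 = 1455000 N = 1455 kN.
From C = T: a = T/(0.85 f'_c b) = 1455000/(0.85 × 50.2 × 350) = 97.43 mm.
M_n = T(d − a/2) = 1455 kN × (435 − 48.715) mm = 562.04 kN·m.
φM_n = 0.90 × 562.04 = 505.84 kN·m.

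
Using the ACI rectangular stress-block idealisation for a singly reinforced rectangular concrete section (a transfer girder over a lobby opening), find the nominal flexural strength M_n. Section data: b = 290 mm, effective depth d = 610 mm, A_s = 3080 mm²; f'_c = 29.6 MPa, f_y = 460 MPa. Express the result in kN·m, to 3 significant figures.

T = A_s f_y = 3080 × 460 = 1416800 N = 1416.8 kN.
From C = T: a = T/(0.85 f'_c b) = 1416800/(0.85 × 29.6 × 290) = 194.18 mm.
M_n = T(d − a/2) = 1416.8 kN × (610 − 97.09) mm = 726.69 kN·m.

M_n ≈ 727 kN·m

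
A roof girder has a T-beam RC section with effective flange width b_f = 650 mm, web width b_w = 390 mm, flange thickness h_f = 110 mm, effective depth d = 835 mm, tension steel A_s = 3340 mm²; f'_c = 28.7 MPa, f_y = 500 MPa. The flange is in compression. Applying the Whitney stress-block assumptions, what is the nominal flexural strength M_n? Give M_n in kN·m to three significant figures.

M_n ≈ 1310 kN·m

Tension: T = A_s f_y = 3340 × 500 = 1670000 N.
Try a within the flange: a = T/(0.85 f'_c b_f) = 1670000/(0.85 × 28.7 × 650) = 105.32 mm.
Since a = 105.32 ≤ h_f = 110 mm, the stress block lies entirely in the flange; analyse as a rectangular beam of width b_f.
M_n = T(d − a/2) = 1670000 × (835 − 52.66) = 1306.51 × 10⁶ N·mm.
M_n = 1306.51 kN·m.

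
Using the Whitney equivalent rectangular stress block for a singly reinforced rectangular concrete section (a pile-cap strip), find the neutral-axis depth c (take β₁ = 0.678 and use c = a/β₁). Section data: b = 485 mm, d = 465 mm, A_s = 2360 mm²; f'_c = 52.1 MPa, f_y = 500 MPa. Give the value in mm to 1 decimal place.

T = A_s f_y = 2360 × 500 = 1180000 N = 1180 kN.
Setting C = 0.85 f'_c a b equal to T: a = 1180000/(0.85 × 52.1 × 485) = 54.939 mm.
With β₁ = 0.678, c = a/β₁ = 54.939/0.678 = 81.0 mm.

c ≈ 81.0 mm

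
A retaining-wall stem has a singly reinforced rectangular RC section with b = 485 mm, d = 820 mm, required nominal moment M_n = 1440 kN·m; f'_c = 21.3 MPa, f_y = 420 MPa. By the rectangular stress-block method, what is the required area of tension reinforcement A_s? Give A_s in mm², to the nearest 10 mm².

A_s ≈ 4870 mm²

With M_n = 0.85 f'_c a b (d − a/2), solve the quadratic for a:
a = d − √(d² − 2M_n/(0.85 f'_c b)) = 820 − √(820² − 2 × 1440×10⁶/(0.85 × 21.3 × 485)) = 233.13 mm.
A_s = 0.85 f'_c a b / f_y = 0.85 × 21.3 × 233.13 × 485 / 420 = 4874.0 mm².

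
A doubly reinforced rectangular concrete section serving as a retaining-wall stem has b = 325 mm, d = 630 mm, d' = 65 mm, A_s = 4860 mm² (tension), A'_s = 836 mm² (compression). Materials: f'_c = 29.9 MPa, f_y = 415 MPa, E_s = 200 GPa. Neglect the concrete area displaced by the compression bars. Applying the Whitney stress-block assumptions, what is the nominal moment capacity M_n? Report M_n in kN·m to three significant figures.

Assume both tension and compression steel yield.
Net tension couple steel: A_s − A'_s = 4024 mm².
a = (A_s − A'_s) f_y / (0.85 f'_c b) = 1669960/(0.85 × 29.9 × 325) = 202.18 mm.
c = a/β₁ = 202.18/0.836 = 241.84 mm; ε'_s = 0.003(c − d')/c = 0.0022 ≥ f_y/E_s = 0.0021, so compression steel does yield.
M_n = (A_s − A'_s) f_y (d − a/2) + A'_s f_y (d − d') = [1669960 × (630 − 101.09) + 346940 × (630 − 65)] × 10⁻⁶ = 883.26 + 196.02 = 1079.28 kN·m.

M_n ≈ 1080 kN·m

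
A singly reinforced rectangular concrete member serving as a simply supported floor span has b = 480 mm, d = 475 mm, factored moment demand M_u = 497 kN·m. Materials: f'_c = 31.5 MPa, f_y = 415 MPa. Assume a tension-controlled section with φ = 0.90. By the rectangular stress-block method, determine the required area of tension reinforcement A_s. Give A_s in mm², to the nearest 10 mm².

M_n = M_u/φ = 497/0.90 = 552.222 kN·m.
With M_n = 0.85 f'_c a b (d − a/2), solve the quadratic for a:
a = d − √(d² − 2M_n/(0.85 f'_c b)) = 475 − √(475² − 2 × 552.222×10⁶/(0.85 × 31.5 × 480)) = 101.25 mm.
A_s = 0.85 f'_c a b / f_y = 0.85 × 31.5 × 101.25 × 480 / 415 = 3135.6 mm².

A_s ≈ 3140 mm²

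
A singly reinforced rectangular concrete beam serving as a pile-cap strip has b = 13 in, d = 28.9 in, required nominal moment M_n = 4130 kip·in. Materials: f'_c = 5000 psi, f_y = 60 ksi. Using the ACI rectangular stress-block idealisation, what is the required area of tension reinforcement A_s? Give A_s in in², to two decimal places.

A_s ≈ 2.50 in²

From M_n = 0.85 f'_c a b (d − a/2):
a = d − √(d² − 2M_n/(0.85 f'_c b)) = 28.9 − √(28.9² − 2 × 4130/(0.85 × 5 × 13)) = 2.714 in.
A_s = 0.85 f'_c a b / f_y = 0.85 × 5 × 2.714 × 13 / 60 = 2.499 in².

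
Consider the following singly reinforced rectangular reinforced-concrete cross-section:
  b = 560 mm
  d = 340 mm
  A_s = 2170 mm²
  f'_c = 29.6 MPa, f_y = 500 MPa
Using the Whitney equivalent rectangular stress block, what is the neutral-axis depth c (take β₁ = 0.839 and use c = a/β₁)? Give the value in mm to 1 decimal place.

T = A_s f_y = 2170 × 500 = 1085000 N = 1085 kN.
Setting C = 0.85 f'_c a b equal to T: a = 1085000/(0.85 × 29.6 × 560) = 77.007 mm.
With β₁ = 0.839, c = a/β₁ = 77.007/0.839 = 91.8 mm.

c ≈ 91.8 mm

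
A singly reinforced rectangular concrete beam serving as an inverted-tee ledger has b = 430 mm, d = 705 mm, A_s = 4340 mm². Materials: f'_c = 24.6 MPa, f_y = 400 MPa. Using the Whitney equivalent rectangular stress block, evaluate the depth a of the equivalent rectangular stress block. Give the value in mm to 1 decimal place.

T = A_s f_y = 4340 × 400 = 1736000 N = 1736 kN.
Setting C = 0.85 f'_c a b equal to T: a = 1736000/(0.85 × 24.6 × 430) = 193.1 mm.

a ≈ 193.1 mm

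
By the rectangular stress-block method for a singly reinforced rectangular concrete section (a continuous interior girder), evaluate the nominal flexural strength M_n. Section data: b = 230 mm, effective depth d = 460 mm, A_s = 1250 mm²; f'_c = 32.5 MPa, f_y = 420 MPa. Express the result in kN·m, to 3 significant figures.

T = A_s f_y = 1250 × 420 = 525000 N = 525 kN.
From C = T: a = T/(0.85 f'_c b) = 525000/(0.85 × 32.5 × 230) = 82.63 mm.
M_n = T(d − a/2) = 525 kN × (460 − 41.315) mm = 219.81 kN·m.

M_n ≈ 220 kN·m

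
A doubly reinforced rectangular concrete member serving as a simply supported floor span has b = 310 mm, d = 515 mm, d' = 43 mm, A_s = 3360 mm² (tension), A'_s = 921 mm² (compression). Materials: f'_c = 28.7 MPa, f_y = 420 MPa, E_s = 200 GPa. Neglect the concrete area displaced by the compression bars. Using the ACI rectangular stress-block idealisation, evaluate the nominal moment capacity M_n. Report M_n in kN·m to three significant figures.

M_n ≈ 641 kN·m

Assume both tension and compression steel yield.
Net tension couple steel: A_s − A'_s = 2439 mm².
a = (A_s − A'_s) f_y / (0.85 f'_c b) = 1024380/(0.85 × 28.7 × 310) = 135.46 mm.
c = a/β₁ = 135.46/0.845 = 160.31 mm; ε'_s = 0.003(c − d')/c = 0.0022 ≥ f_y/E_s = 0.0021, so compression steel does yield.
M_n = (A_s − A'_s) f_y (d − a/2) + A'_s f_y (d − d') = [1024380 × (515 − 67.73) + 386820 × (515 − 43)] × 10⁻⁶ = 458.17 + 182.58 = 640.75 kN·m.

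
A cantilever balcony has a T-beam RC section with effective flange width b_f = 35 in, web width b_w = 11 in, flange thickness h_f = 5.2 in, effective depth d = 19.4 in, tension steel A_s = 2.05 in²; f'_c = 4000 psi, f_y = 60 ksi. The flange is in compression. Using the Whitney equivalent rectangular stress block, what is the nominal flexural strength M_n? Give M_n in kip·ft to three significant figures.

Tension: T = A_s f_y = 2.05 × 60 = 123 kips.
Try a within the flange: a = T/(0.85 f'_c b_f) = 123/(0.85 × 4 × 35) = 1.034 in.
Since a = 1.034 ≤ h_f = 5.2 in, the stress block lies entirely in the flange; analyse as a rectangular beam of width b_f.
M_n = T(d − a/2) = 123 × (19.4 − 0.517) = 2322.6 kip·in.
M_n = 2322.6/12 = 193.55 kip·ft.

M_n ≈ 194 kip·ft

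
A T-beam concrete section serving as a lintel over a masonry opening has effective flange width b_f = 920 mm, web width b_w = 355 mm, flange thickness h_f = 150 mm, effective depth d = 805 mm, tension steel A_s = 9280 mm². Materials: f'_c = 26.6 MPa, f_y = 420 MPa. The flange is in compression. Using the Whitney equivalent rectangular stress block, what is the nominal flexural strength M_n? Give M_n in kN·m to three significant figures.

M_n ≈ 2750 kN·m

Tension: T = A_s f_y = 9280 × 420 = 3897600 N.
Try a within the flange: a = T/(0.85 f'_c b_f) = 3897600/(0.85 × 26.6 × 920) = 187.37 mm.
a = 187.37 > h_f = 150 mm: the block extends into the web. Split into flange-overhang and web parts.
C_f = 0.85 f'_c (b_f − b_w) h_f = 0.85 × 26.6 × (920 − 355) × 150 = 1916198 N.
Remaining web compression depth: a_w = (T − C_f)/(0.85 f'_c b_w) = (3897600 − 1916198)/(0.85 × 26.6 × 355) = 246.86 mm.
M_n = C_f(d − h_f/2) + (T − C_f)(d − a_w/2) = 1916198 × (805 − 75) + 1981402 × (805 − 123.43) = 1398.82 + 1350.46 = 2749.28 × 10⁶ N·mm.
M_n = 2749.28 kN·m.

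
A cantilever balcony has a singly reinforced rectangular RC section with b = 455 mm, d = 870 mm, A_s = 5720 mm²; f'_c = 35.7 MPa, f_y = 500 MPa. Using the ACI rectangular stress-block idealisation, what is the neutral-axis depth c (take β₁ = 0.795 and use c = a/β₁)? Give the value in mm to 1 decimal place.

c ≈ 260.6 mm

T = A_s f_y = 5720 × 500 = 2860000 N = 2860 kN.
Setting C = 0.85 f'_c a b equal to T: a = 2860000/(0.85 × 35.7 × 455) = 207.142 mm.
With β₁ = 0.795, c = a/β₁ = 207.142/0.795 = 260.6 mm.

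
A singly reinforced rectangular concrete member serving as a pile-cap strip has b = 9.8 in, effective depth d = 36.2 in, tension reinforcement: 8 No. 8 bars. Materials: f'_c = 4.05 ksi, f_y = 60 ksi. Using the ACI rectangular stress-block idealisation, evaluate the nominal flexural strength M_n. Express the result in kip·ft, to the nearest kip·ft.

A_s = 8 × 0.79 = 6.32 in².
T = A_s f_y = 6.32 × 60 = 379.2 kips.
a = T/(0.85 f'_c b) = 379.2/(0.85 × 4.05 × 9.8) = 11.240 in.
M_n = T(d − a/2) = 379.2 × (36.2 − 5.62) = 11595.9 kip·in = 11595.9/12 = 966.33 kip·ft.

M_n ≈ 966 kip·ft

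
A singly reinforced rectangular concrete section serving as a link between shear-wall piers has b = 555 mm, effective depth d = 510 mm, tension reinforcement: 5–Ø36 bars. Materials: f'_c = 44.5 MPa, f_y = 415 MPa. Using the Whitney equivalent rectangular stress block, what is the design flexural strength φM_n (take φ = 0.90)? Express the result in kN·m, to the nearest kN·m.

A_s = 5 × 1018 = 5090 mm².
T = A_s f_y = 5090 × 415 = 2112350 N = 2112.35 kN.
From C = T: a = T/(0.85 f'_c b) = 2112350/(0.85 × 44.5 × 555) = 100.62 mm.
M_n = T(d − a/2) = 2112.35 kN × (510 − 50.31) mm = 971.03 kN·m.
φM_n = 0.90 × 971.03 = 873.93 kN·m.

φM_n ≈ 874 kN·m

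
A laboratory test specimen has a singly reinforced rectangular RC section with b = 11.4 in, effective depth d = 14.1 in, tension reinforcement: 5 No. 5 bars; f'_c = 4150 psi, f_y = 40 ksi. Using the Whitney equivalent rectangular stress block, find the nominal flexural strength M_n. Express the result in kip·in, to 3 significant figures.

M_n ≈ 826 kip·in

A_s = 5 × 0.31 = 1.55 in².
T = A_s f_y = 1.55 × 40 = 62 kips.
a = T/(0.85 f'_c b) = 62/(0.85 × 4.15 × 11.4) = 1.542 in.
M_n = T(d − a/2) = 62 × (14.1 − 0.771) = 826.4 kip·in.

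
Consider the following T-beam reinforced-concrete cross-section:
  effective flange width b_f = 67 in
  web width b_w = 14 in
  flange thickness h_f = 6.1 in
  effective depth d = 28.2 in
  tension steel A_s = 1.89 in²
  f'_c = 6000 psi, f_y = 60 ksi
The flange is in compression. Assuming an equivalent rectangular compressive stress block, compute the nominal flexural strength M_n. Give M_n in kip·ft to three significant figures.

M_n ≈ 265 kip·ft

Tension: T = A_s f_y = 1.89 × 60 = 113.4 kips.
Try a within the flange: a = T/(0.85 f'_c b_f) = 113.4/(0.85 × 6 × 67) = 0.332 in.
Since a = 0.332 ≤ h_f = 6.1 in, the stress block lies entirely in the flange; analyse as a rectangular beam of width b_f.
M_n = T(d − a/2) = 113.4 × (28.2 − 0.166) = 3179.1 kip·in.
M_n = 3179.1/12 = 264.93 kip·ft.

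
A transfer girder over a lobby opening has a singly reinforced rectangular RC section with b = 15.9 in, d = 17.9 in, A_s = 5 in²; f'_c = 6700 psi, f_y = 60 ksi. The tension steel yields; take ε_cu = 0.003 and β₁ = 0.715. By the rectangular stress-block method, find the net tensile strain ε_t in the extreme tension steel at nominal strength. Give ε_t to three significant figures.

ε_t ≈ 0.00859

a = A_s f_y/(0.85 f'_c b) = 3.313 in.
β₁ = 0.715, so c = a/β₁ = 3.313/0.715 = 4.634 in.
From the linear strain diagram with ε_cu = 0.003: ε_t = 0.003 (d − c)/c = 0.003 × (17.9 − 4.634)/4.634 = 0.00859.
Since ε_t ≥ 0.005, the section is tension-controlled.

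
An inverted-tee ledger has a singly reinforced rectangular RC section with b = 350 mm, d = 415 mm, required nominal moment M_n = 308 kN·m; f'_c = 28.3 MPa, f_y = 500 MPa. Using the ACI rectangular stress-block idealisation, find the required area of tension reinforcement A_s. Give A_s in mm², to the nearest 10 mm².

A_s ≈ 1690 mm²

With M_n = 0.85 f'_c a b (d − a/2), solve the quadratic for a:
a = d − √(d² − 2M_n/(0.85 f'_c b)) = 415 − √(415² − 2 × 308×10⁶/(0.85 × 28.3 × 350)) = 100.26 mm.
A_s = 0.85 f'_c a b / f_y = 0.85 × 28.3 × 100.26 × 350 / 500 = 1688.2 mm².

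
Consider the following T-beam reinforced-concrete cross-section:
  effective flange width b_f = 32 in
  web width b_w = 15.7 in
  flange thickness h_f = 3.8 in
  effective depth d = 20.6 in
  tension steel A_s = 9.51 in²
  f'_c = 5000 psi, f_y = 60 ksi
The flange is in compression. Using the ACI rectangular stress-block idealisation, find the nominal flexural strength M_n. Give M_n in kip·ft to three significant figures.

M_n ≈ 879 kip·ft

Tension: T = A_s f_y = 9.51 × 60 = 570.6 kips.
Try a within the flange: a = T/(0.85 f'_c b_f) = 570.6/(0.85 × 5 × 32) = 4.196 in.
a = 4.196 > h_f = 3.8 in: the block extends into the web. Split into flange-overhang and web parts.
C_f = 0.85 f'_c (b_f − b_w) h_f = 0.85 × 5 × (32 − 15.7) × 3.8 = 263.2 kips.
Remaining web compression depth: a_w = (T − C_f)/(0.85 f'_c b_w) = (570.6 − 263.2)/(0.85 × 5 × 15.7) = 4.607 in.
M_n = C_f(d − h_f/2) + (T − C_f)(d − a_w/2) = 263.2 × (20.6 − 1.9) + 307.4 × (20.6 − 2.3035) = 4921.8 + 5624.3 = 10546.1 kip·in.
M_n = 10546.1/12 = 878.84 kip·ft.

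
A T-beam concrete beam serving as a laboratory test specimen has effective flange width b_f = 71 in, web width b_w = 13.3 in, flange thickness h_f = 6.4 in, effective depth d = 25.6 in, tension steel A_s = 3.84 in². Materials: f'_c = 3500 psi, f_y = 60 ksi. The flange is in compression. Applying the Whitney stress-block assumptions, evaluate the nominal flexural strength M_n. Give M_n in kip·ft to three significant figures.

Tension: T = A_s f_y = 3.84 × 60 = 230.4 kips.
Try a within the flange: a = T/(0.85 f'_c b_f) = 230.4/(0.85 × 3.5 × 71) = 1.091 in.
Since a = 1.091 ≤ h_f = 6.4 in, the stress block lies entirely in the flange; analyse as a rectangular beam of width b_f.
M_n = T(d − a/2) = 230.4 × (25.6 − 0.5455) = 5772.6 kip·in.
M_n = 5772.6/12 = 481.05 kip·ft.

M_n ≈ 481 kip·ft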